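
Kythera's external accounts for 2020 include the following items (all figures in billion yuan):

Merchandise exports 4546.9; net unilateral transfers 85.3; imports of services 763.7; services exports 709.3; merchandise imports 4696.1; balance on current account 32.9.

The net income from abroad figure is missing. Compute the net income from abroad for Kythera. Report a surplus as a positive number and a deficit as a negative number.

151.2

Current account = goods balance + services balance + net primary income + net secondary income
Sum of the known components = -118.3
Net income from abroad = CA - (known components) = 32.9 - (-118.3) = 151.2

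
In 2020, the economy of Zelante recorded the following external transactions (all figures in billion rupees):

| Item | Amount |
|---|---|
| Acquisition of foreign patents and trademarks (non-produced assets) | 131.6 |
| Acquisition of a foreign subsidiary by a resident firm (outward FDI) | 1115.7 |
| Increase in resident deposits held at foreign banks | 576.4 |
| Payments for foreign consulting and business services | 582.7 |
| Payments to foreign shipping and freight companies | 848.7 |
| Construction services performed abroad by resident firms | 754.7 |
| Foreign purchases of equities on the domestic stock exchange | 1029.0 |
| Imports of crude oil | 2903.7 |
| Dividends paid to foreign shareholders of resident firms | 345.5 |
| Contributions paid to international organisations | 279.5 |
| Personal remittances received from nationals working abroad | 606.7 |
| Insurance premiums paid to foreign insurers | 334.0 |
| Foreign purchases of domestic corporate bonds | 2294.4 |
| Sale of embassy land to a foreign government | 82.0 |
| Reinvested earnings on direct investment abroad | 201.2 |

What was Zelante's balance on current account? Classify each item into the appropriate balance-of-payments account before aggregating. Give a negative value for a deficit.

Goods: -2903.7
Services: 754.7 - 582.7 - 334.0 - 848.7 = -1010.7
Primary income: 201.2 - 345.5 = -144.3
Secondary income: -279.5 + 606.7 = 327.2
Current account = (-2903.7) + (-1010.7) + (-144.3) + 327.2 = -3731.5
(Excluded from the current account — capital account: acquisition of foreign patents and trademarks (non-produced assets) 131.6, sale of embassy land to a foreign government 82.0; financial account: acquisition of a foreign subsidiary by a resident firm (outward FDI) 1115.7, increase in resident deposits held at foreign banks 576.4, foreign purchases of equities on the domestic stock exchange 1029.0, foreign purchases of domestic corporate bonds 2294.4.)

-3731.5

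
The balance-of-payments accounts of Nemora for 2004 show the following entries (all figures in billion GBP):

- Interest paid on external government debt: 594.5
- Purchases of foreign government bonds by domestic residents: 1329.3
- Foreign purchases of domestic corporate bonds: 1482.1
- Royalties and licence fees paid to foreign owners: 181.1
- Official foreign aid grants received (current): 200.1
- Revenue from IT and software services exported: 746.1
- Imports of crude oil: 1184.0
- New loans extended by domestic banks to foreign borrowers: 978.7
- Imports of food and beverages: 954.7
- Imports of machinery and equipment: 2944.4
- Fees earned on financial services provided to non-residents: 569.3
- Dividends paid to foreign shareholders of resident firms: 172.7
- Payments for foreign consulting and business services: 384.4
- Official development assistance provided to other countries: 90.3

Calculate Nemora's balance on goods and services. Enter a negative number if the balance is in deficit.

Goods: -1184.0 - 2944.4 - 954.7 = -5083.1
Services: 569.3 - 181.1 + 746.1 - 384.4 = 749.9
Trade balance = -5083.1 + 749.9 = -4333.2
(Excluded from the trade balance — primary income: interest paid on external government debt 594.5, dividends paid to foreign shareholders of resident firms 172.7; financial account: purchases of foreign government bonds by domestic residents 1329.3, foreign purchases of domestic corporate bonds 1482.1, new loans extended by domestic banks to foreign borrowers 978.7; secondary income: official foreign aid grants received (current) 200.1, official development assistance provided to other countries 90.3.)

-4333.2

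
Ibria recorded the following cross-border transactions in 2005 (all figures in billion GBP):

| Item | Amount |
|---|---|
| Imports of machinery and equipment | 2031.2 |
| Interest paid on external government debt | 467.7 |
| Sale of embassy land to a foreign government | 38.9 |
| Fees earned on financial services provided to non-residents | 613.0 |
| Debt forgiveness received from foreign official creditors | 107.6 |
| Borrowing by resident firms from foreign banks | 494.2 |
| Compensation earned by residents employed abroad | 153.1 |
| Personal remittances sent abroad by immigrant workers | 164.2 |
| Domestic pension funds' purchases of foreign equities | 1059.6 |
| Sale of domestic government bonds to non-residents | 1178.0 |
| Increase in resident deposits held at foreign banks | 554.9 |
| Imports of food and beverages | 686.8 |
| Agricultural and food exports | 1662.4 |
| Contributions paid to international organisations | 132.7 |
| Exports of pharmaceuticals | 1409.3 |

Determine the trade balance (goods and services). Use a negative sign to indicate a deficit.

966.7

Goods: 1662.4 - 2031.2 + 1409.3 - 686.8 = 353.7
Services: 613.0
Trade balance = 353.7 + 613.0 = 966.7
(Excluded from the trade balance — primary income: interest paid on external government debt 467.7, compensation earned by residents employed abroad 153.1; capital account: sale of embassy land to a foreign government 38.9, debt forgiveness received from foreign official creditors 107.6; financial account: borrowing by resident firms from foreign banks 494.2, domestic pension funds' purchases of foreign equities 1059.6, sale of domestic government bonds to non-residents 1178.0, increase in resident deposits held at foreign banks 554.9; secondary income: personal remittances sent abroad by immigrant workers 164.2, contributions paid to international organisations 132.7.)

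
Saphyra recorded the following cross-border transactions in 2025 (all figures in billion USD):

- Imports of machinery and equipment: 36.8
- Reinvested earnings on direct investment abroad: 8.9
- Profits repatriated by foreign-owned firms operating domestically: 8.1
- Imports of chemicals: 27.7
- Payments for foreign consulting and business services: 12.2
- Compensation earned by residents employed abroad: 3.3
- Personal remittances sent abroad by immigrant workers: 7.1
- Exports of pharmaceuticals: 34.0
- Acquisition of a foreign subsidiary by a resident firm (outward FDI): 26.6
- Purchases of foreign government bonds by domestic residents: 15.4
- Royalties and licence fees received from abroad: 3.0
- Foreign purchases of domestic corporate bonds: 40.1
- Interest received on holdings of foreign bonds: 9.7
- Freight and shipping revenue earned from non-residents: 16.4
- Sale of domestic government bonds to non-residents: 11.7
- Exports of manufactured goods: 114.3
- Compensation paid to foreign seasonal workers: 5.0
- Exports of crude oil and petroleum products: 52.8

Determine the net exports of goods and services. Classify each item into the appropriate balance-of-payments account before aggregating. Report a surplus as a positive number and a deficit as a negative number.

Goods: -36.8 + 52.8 + 34.0 - 27.7 + 114.3 = 136.6
Services: 16.4 - 12.2 + 3.0 = 7.2
Trade balance = 136.6 + 7.2 = 143.8
(Excluded from the trade balance — primary income: reinvested earnings on direct investment abroad 8.9, profits repatriated by foreign-owned firms operating domestically 8.1, compensation earned by residents employed abroad 3.3, interest received on holdings of foreign bonds 9.7, compensation paid to foreign seasonal workers 5.0; secondary income: personal remittances sent abroad by immigrant workers 7.1; financial account: acquisition of a foreign subsidiary by a resident firm (outward FDI) 26.6, purchases of foreign government bonds by domestic residents 15.4, foreign purchases of domestic corporate bonds 40.1, sale of domestic government bonds to non-residents 11.7.)

143.8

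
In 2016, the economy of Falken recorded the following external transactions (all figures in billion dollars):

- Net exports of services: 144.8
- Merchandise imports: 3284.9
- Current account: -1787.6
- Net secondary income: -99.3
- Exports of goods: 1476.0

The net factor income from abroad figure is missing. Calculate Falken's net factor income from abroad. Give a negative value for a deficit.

Current account = goods balance + services balance + net primary income + net secondary income
Sum of the known components = -1763.4
Net factor income from abroad = CA - (known components) = -1787.6 - (-1763.4) = -24.2

-24.2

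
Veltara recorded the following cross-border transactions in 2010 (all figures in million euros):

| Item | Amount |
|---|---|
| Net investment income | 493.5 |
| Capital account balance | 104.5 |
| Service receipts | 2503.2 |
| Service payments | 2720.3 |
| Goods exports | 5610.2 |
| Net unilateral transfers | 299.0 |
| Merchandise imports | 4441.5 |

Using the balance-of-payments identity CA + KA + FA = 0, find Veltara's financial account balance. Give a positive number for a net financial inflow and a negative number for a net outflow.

Goods balance = 5610.2 - 4441.5 = 1168.7
Services balance = 2503.2 - 2720.3 = -217.1
Trade balance (goods + services) = 1168.7 + (-217.1) = 951.6
Net primary income = 493.5
Net secondary income = 299.0
Current account = 951.6 + 493.5 + 299.0 = 1744.1
Financial account = -(1744.1 + 104.5) = -1848.6

-1848.6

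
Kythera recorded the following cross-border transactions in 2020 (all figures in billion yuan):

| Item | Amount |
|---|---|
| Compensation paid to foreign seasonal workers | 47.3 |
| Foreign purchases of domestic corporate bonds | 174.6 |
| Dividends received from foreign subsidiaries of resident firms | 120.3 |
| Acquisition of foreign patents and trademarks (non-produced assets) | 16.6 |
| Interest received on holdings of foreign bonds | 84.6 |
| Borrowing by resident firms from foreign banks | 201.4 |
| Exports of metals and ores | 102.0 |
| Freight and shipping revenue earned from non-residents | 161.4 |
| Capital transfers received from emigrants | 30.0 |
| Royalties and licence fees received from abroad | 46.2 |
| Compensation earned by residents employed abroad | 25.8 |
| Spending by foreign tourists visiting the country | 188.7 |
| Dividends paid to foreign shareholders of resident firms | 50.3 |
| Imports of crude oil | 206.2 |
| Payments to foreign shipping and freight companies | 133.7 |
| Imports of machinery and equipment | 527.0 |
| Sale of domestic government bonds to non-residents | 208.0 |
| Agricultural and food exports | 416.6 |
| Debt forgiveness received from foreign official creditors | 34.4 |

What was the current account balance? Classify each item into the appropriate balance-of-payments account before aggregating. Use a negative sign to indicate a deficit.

Goods: -527.0 + 416.6 - 206.2 + 102.0 = -214.6
Services: 188.7 - 133.7 + 46.2 + 161.4 = 262.6
Primary income: 120.3 - 47.3 - 50.3 + 84.6 + 25.8 = 133.1
Current account = (-214.6) + 262.6 + 133.1 = 181.1
(Excluded from the current account — financial account: foreign purchases of domestic corporate bonds 174.6, borrowing by resident firms from foreign banks 201.4, sale of domestic government bonds to non-residents 208.0; capital account: acquisition of foreign patents and trademarks (non-produced assets) 16.6, capital transfers received from emigrants 30.0, debt forgiveness received from foreign official creditors 34.4.)

181.1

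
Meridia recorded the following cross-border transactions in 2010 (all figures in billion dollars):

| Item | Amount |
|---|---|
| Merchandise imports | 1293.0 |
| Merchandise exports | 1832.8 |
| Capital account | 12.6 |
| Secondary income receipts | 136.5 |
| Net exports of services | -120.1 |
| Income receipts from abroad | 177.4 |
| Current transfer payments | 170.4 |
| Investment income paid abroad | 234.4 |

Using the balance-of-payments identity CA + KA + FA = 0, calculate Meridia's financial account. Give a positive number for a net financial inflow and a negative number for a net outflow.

Goods balance = 1832.8 - 1293.0 = 539.8
Services balance = -120.1
Trade balance (goods + services) = 539.8 + (-120.1) = 419.7
Net primary income = 177.4 - 234.4 = -57.0
Net secondary income = 136.5 - 170.4 = -33.9
Current account = 419.7 + (-57.0) + (-33.9) = 328.8
Financial account = -(328.8 + 12.6) = -341.4

-341.4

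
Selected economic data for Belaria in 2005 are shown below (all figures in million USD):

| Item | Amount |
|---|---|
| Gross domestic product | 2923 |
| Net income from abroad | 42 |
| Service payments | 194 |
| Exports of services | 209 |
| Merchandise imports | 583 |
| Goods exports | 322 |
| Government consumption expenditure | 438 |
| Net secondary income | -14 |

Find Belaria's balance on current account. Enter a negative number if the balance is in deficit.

Goods balance = 322 - 583 = -261
Services balance = 209 - 194 = 15
Trade balance (goods + services) = -261 + 15 = -246
Net primary income = 42
Net secondary income = -14
Current account = -246 + 42 + (-14) = -218

-218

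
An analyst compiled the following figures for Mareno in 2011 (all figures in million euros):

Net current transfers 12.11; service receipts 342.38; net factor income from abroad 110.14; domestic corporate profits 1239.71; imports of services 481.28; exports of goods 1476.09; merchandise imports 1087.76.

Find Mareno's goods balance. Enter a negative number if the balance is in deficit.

Goods balance = 1476.09 - 1087.76 = 388.33

388.33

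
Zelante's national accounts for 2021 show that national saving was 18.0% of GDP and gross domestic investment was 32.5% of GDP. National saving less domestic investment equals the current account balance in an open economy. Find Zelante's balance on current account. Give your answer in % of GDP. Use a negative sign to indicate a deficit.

-14.5

S - I = CA (net lending to the rest of the world).
CA = S - I = 18.0 - 32.5 = -14.5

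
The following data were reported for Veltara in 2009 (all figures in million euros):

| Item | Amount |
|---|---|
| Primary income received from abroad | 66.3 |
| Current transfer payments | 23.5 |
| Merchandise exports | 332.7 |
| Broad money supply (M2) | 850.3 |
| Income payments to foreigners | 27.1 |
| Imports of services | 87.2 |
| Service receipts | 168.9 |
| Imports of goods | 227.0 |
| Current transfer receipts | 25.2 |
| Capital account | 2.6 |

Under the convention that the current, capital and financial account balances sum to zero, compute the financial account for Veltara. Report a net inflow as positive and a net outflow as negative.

-230.9

Goods balance = 332.7 - 227.0 = 105.7
Services balance = 168.9 - 87.2 = 81.7
Trade balance (goods + services) = 105.7 + 81.7 = 187.4
Net primary income = 66.3 - 27.1 = 39.2
Net secondary income = 25.2 - 23.5 = 1.7
Current account = 187.4 + 39.2 + 1.7 = 228.3
Financial account = -(228.3 + 2.6) = -230.9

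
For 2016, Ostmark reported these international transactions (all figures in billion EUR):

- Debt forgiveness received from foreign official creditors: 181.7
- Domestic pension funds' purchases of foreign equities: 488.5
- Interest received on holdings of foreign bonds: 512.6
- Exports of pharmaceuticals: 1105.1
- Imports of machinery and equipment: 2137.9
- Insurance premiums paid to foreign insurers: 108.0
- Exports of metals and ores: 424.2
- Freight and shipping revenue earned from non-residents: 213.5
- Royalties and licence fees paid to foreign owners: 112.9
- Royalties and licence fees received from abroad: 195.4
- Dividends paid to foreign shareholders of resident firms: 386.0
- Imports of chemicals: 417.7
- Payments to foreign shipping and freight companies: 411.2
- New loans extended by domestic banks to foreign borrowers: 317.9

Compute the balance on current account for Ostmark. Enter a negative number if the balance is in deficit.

Goods: -2137.9 + 424.2 - 417.7 + 1105.1 = -1026.3
Services: -108.0 - 411.2 - 112.9 + 195.4 + 213.5 = -223.2
Primary income: -386.0 + 512.6 = 126.6
Current account = (-1026.3) + (-223.2) + 126.6 = -1122.9
(Excluded from the current account — capital account: debt forgiveness received from foreign official creditors 181.7; financial account: domestic pension funds' purchases of foreign equities 488.5, new loans extended by domestic banks to foreign borrowers 317.9.)

-1122.9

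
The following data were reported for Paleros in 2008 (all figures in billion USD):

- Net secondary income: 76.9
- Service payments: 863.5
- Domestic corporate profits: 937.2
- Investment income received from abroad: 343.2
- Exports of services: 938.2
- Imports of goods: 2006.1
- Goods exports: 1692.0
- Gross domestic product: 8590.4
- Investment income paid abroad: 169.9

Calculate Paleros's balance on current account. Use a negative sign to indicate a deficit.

Goods balance = 1692.0 - 2006.1 = -314.1
Services balance = 938.2 - 863.5 = 74.7
Trade balance (goods + services) = -314.1 + 74.7 = -239.4
Net primary income = 343.2 - 169.9 = 173.3
Net secondary income = 76.9
Current account = -239.4 + 173.3 + 76.9 = 10.8

10.8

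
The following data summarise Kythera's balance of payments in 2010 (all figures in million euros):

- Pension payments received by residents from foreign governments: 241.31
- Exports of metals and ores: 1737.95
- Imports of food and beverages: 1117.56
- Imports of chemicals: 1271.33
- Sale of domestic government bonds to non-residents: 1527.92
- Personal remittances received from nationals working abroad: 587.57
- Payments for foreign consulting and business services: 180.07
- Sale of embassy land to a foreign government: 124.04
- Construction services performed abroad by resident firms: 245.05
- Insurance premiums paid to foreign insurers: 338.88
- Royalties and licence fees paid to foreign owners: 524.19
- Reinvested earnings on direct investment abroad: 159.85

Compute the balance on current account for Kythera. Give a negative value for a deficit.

Goods: -1117.56 + 1737.95 - 1271.33 = -650.94
Services: -338.88 - 524.19 + 245.05 - 180.07 = -798.09
Primary income: 159.85
Secondary income: 587.57 + 241.31 = 828.88
Current account = (-650.94) + (-798.09) + 159.85 + 828.88 = -460.30
(Excluded from the current account — financial account: sale of domestic government bonds to non-residents 1527.92; capital account: sale of embassy land to a foreign government 124.04.)

-460.30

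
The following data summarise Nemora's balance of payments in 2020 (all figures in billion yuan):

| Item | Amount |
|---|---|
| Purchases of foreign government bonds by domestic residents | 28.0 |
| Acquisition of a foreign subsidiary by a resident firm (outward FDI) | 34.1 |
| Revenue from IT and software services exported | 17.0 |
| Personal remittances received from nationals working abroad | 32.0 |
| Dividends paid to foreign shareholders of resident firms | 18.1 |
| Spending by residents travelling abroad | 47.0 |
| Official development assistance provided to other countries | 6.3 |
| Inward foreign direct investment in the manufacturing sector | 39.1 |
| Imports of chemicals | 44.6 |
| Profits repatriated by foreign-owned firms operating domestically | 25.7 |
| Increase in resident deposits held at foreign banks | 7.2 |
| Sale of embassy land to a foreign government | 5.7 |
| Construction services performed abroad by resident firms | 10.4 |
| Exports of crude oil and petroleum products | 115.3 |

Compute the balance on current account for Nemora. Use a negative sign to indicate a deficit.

Goods: -44.6 + 115.3 = 70.7
Services: -47.0 + 10.4 + 17.0 = -19.6
Primary income: -25.7 - 18.1 = -43.8
Secondary income: 32.0 - 6.3 = 25.7
Current account = 70.7 + (-19.6) + (-43.8) + 25.7 = 33.0
(Excluded from the current account — financial account: purchases of foreign government bonds by domestic residents 28.0, acquisition of a foreign subsidiary by a resident firm (outward FDI) 34.1, inward foreign direct investment in the manufacturing sector 39.1, increase in resident deposits held at foreign banks 7.2; capital account: sale of embassy land to a foreign government 5.7.)

33.0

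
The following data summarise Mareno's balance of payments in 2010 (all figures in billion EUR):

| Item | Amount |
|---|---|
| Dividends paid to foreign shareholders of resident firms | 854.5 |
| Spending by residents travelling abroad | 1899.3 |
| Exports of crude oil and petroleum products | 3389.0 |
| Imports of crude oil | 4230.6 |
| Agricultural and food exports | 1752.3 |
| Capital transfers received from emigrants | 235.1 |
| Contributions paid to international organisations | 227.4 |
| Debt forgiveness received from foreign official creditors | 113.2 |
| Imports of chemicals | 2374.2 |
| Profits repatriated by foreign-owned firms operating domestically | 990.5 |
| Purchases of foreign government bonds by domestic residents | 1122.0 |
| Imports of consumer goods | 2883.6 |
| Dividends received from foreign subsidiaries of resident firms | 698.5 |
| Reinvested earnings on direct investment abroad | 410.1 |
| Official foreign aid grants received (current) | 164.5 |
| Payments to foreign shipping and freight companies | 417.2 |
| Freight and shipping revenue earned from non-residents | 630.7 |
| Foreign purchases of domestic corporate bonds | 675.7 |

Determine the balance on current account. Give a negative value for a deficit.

-6832.2

Goods: -4230.6 - 2883.6 + 1752.3 + 3389.0 - 2374.2 = -4347.1
Services: 630.7 - 417.2 - 1899.3 = -1685.8
Primary income: 698.5 - 990.5 + 410.1 - 854.5 = -736.4
Secondary income: 164.5 - 227.4 = -62.9
Current account = (-4347.1) + (-1685.8) + (-736.4) + (-62.9) = -6832.2
(Excluded from the current account — capital account: capital transfers received from emigrants 235.1, debt forgiveness received from foreign official creditors 113.2; financial account: purchases of foreign government bonds by domestic residents 1122.0, foreign purchases of domestic corporate bonds 675.7.)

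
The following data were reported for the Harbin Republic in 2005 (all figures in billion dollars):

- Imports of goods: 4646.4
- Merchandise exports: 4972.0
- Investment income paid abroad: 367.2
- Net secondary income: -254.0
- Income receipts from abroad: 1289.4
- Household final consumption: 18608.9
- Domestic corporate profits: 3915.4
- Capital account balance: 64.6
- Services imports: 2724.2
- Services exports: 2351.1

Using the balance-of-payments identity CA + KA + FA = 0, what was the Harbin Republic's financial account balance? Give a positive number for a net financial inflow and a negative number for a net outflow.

Goods balance = 4972.0 - 4646.4 = 325.6
Services balance = 2351.1 - 2724.2 = -373.1
Trade balance (goods + services) = 325.6 + (-373.1) = -47.5
Net primary income = 1289.4 - 367.2 = 922.2
Net secondary income = -254.0
Current account = -47.5 + 922.2 + (-254.0) = 620.7
Financial account = -(620.7 + 64.6) = -685.3

-685.3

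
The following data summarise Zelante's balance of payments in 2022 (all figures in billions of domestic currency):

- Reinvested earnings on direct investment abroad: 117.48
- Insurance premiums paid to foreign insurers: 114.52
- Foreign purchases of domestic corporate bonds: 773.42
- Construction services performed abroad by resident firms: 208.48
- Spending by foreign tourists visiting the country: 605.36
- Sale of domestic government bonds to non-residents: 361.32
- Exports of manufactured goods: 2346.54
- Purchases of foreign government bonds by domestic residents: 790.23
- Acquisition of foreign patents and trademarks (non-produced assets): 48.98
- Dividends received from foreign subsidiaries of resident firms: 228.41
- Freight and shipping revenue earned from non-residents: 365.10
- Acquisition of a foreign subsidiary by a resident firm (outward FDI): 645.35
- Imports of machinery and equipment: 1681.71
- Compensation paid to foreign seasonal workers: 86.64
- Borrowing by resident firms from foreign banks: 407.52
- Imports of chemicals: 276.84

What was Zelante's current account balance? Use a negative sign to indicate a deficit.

Goods: -1681.71 + 2346.54 - 276.84 = 387.99
Services: 208.48 + 605.36 - 114.52 + 365.10 = 1064.42
Primary income: -86.64 + 228.41 + 117.48 = 259.25
Current account = 387.99 + 1064.42 + 259.25 = 1711.66
(Excluded from the current account — financial account: foreign purchases of domestic corporate bonds 773.42, sale of domestic government bonds to non-residents 361.32, purchases of foreign government bonds by domestic residents 790.23, acquisition of a foreign subsidiary by a resident firm (outward FDI) 645.35, borrowing by resident firms from foreign banks 407.52; capital account: acquisition of foreign patents and trademarks (non-produced assets) 48.98.)

1711.66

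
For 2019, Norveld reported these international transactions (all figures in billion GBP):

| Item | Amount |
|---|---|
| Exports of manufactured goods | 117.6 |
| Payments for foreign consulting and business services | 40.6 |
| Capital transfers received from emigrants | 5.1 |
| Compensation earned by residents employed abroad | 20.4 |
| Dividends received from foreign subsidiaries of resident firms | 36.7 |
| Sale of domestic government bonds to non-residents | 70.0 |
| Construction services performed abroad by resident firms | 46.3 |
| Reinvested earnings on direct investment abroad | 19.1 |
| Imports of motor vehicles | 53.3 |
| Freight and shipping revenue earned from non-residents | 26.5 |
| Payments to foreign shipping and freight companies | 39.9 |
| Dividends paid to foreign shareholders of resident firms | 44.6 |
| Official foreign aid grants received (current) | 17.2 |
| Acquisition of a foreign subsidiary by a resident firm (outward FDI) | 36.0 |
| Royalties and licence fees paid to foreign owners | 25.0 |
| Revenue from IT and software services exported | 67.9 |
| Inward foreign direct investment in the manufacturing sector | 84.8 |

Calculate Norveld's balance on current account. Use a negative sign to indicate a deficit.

148.3

Goods: -53.3 + 117.6 = 64.3
Services: 67.9 - 40.6 - 39.9 + 26.5 + 46.3 - 25.0 = 35.2
Primary income: -44.6 + 36.7 + 19.1 + 20.4 = 31.6
Secondary income: 17.2
Current account = 64.3 + 35.2 + 31.6 + 17.2 = 148.3
(Excluded from the current account — capital account: capital transfers received from emigrants 5.1; financial account: sale of domestic government bonds to non-residents 70.0, acquisition of a foreign subsidiary by a resident firm (outward FDI) 36.0, inward foreign direct investment in the manufacturing sector 84.8.)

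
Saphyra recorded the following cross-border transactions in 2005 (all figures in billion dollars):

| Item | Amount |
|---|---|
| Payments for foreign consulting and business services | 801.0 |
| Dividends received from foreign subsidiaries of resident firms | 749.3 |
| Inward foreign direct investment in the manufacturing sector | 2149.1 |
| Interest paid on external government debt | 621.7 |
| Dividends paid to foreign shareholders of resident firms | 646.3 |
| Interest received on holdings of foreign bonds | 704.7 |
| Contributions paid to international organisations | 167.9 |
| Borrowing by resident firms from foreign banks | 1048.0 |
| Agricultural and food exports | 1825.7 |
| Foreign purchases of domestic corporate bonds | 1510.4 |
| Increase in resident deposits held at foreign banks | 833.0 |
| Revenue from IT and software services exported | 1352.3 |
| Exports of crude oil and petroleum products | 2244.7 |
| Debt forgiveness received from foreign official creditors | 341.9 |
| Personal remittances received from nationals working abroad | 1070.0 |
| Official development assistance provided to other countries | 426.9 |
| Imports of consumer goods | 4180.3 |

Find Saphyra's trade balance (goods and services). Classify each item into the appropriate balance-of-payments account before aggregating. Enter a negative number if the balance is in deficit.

Goods: 2244.7 + 1825.7 - 4180.3 = -109.9
Services: -801.0 + 1352.3 = 551.3
Trade balance = -109.9 + 551.3 = 441.4
(Excluded from the trade balance — primary income: dividends received from foreign subsidiaries of resident firms 749.3, interest paid on external government debt 621.7, dividends paid to foreign shareholders of resident firms 646.3, interest received on holdings of foreign bonds 704.7; financial account: inward foreign direct investment in the manufacturing sector 2149.1, borrowing by resident firms from foreign banks 1048.0, foreign purchases of domestic corporate bonds 1510.4, increase in resident deposits held at foreign banks 833.0; secondary income: contributions paid to international organisations 167.9, personal remittances received from nationals working abroad 1070.0, official development assistance provided to other countries 426.9; capital account: debt forgiveness received from foreign official creditors 341.9.)

441.4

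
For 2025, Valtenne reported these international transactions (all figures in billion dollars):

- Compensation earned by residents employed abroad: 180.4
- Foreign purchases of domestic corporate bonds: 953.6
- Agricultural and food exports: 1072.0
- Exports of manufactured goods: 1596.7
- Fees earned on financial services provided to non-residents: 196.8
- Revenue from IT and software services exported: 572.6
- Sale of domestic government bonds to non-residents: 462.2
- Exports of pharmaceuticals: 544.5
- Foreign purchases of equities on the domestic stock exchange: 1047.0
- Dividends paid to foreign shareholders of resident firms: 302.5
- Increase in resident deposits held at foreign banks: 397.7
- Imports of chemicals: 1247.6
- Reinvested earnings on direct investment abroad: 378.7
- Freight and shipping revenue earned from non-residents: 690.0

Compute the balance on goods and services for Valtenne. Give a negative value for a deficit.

Goods: 1072.0 + 1596.7 + 544.5 - 1247.6 = 1965.6
Services: 196.8 + 572.6 + 690.0 = 1459.4
Trade balance = 1965.6 + 1459.4 = 3425.0
(Excluded from the trade balance — primary income: compensation earned by residents employed abroad 180.4, dividends paid to foreign shareholders of resident firms 302.5, reinvested earnings on direct investment abroad 378.7; financial account: foreign purchases of domestic corporate bonds 953.6, sale of domestic government bonds to non-residents 462.2, foreign purchases of equities on the domestic stock exchange 1047.0, increase in resident deposits held at foreign banks 397.7.)

3425.0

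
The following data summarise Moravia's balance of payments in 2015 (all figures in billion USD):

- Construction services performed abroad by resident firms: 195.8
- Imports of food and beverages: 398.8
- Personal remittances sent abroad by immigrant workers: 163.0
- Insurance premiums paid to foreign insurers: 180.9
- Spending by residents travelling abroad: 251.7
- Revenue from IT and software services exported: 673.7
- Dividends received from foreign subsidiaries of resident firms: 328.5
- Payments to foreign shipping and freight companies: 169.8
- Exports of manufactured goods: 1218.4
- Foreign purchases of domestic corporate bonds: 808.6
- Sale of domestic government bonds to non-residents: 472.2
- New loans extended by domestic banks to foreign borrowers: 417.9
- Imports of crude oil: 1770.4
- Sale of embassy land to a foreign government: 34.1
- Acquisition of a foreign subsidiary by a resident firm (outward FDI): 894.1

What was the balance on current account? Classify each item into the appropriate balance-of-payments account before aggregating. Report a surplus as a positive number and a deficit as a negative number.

-518.2

Goods: -1770.4 - 398.8 + 1218.4 = -950.8
Services: -180.9 + 673.7 - 169.8 - 251.7 + 195.8 = 267.1
Primary income: 328.5
Secondary income: -163.0
Current account = (-950.8) + 267.1 + 328.5 + (-163.0) = -518.2
(Excluded from the current account — financial account: foreign purchases of domestic corporate bonds 808.6, sale of domestic government bonds to non-residents 472.2, new loans extended by domestic banks to foreign borrowers 417.9, acquisition of a foreign subsidiary by a resident firm (outward FDI) 894.1; capital account: sale of embassy land to a foreign government 34.1.)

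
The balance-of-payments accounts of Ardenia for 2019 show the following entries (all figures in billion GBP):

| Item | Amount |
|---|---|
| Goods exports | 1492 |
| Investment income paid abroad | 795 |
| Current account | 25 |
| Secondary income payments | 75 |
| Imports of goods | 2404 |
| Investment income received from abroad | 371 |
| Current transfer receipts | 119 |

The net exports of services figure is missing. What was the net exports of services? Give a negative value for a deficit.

Current account = goods balance + services balance + net primary income + net secondary income
Sum of the known components = -1292
Net exports of services = CA - (known components) = 25 - (-1292) = 1317

1317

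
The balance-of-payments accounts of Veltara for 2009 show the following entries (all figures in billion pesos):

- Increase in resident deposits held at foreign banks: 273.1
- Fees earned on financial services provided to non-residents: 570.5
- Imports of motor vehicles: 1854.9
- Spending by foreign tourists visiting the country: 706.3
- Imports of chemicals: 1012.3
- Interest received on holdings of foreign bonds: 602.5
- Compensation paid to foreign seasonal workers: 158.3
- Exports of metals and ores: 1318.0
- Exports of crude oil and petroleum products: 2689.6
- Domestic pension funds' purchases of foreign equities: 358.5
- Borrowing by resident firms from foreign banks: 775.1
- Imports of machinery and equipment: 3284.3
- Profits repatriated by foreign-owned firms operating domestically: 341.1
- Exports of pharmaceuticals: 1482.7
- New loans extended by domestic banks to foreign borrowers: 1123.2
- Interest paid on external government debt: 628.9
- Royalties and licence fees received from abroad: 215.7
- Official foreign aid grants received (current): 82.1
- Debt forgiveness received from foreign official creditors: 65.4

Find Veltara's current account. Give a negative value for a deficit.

387.6

Goods: -1012.3 - 3284.3 + 1482.7 + 1318.0 + 2689.6 - 1854.9 = -661.2
Services: 706.3 + 570.5 + 215.7 = 1492.5
Primary income: -628.9 - 158.3 - 341.1 + 602.5 = -525.8
Secondary income: 82.1
Current account = (-661.2) + 1492.5 + (-525.8) + 82.1 = 387.6
(Excluded from the current account — financial account: increase in resident deposits held at foreign banks 273.1, domestic pension funds' purchases of foreign equities 358.5, borrowing by resident firms from foreign banks 775.1, new loans extended by domestic banks to foreign borrowers 1123.2; capital account: debt forgiveness received from foreign official creditors 65.4.)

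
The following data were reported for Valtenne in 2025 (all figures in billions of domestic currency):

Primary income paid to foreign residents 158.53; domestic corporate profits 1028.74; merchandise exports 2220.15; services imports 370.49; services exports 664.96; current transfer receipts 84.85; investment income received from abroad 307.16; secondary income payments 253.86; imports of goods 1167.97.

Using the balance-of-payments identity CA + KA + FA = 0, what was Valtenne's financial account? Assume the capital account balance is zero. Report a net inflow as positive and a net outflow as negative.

Goods balance = 2220.15 - 1167.97 = 1052.18
Services balance = 664.96 - 370.49 = 294.47
Trade balance (goods + services) = 1052.18 + 294.47 = 1346.65
Net primary income = 307.16 - 158.53 = 148.63
Net secondary income = 84.85 - 253.86 = -169.01
Current account = 1346.65 + 148.63 + (-169.01) = 1326.27
Financial account = -(1326.27) = -1326.27

-1326.27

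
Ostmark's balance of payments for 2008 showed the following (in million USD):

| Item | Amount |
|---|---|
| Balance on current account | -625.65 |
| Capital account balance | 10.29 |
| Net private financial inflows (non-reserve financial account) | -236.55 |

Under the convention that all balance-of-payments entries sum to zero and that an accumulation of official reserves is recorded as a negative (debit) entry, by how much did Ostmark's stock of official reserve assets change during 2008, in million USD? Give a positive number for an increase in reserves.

Official reserve transactions balance = -((-625.65) + 10.29 + (-236.55)) = 851.91
An accumulation of reserves is recorded as a debit (negative entry), so the change in the stock of reserves is the negative of that balance.
Change in official reserves = -(851.91) = -851.91

-851.91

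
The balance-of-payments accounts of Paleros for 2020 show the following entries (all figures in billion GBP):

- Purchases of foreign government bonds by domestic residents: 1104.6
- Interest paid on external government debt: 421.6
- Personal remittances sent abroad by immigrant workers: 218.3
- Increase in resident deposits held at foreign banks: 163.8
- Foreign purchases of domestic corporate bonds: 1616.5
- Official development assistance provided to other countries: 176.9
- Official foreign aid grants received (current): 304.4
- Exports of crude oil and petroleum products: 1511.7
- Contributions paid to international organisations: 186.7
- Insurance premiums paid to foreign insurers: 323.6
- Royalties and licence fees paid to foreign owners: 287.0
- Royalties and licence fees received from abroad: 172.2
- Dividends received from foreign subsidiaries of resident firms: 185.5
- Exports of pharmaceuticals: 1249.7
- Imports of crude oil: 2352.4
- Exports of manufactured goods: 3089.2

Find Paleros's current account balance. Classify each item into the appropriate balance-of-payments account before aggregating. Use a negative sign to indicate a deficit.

Goods: -2352.4 + 1511.7 + 3089.2 + 1249.7 = 3498.2
Services: -287.0 - 323.6 + 172.2 = -438.4
Primary income: 185.5 - 421.6 = -236.1
Secondary income: 304.4 - 176.9 - 186.7 - 218.3 = -277.5
Current account = 3498.2 + (-438.4) + (-236.1) + (-277.5) = 2546.2
(Excluded from the current account — financial account: purchases of foreign government bonds by domestic residents 1104.6, increase in resident deposits held at foreign banks 163.8, foreign purchases of domestic corporate bonds 1616.5.)

2546.2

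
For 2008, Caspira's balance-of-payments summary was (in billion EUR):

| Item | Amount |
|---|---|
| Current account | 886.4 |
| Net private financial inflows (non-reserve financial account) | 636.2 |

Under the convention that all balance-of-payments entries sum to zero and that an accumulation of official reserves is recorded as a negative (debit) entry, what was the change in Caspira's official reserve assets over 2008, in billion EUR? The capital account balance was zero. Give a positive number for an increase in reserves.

1522.6

Official reserve transactions balance = -(886.4 + 636.2) = -1522.6
An accumulation of reserves is recorded as a debit (negative entry), so the change in the stock of reserves is the negative of that balance.
Change in official reserves = -(-1522.6) = 1522.6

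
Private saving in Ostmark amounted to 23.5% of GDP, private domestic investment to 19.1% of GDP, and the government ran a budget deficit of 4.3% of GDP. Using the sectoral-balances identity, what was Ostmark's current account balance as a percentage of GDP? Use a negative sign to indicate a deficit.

0.1

By the sectoral-balances identity, CA = (S_private - I) + (T - G).
Private balance = 23.5 - 19.1 = 4.4
Government balance (T - G) = -4.3
CA = 4.4 + (-4.3) = 0.1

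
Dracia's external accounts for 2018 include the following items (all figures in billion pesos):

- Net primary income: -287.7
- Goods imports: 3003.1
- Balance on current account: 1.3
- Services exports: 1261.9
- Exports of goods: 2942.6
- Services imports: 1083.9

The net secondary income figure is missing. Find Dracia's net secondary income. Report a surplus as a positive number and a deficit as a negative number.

171.5

Current account = goods balance + services balance + net primary income + net secondary income
Sum of the known components = -170.2
Net secondary income = CA - (known components) = 1.3 - (-170.2) = 171.5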